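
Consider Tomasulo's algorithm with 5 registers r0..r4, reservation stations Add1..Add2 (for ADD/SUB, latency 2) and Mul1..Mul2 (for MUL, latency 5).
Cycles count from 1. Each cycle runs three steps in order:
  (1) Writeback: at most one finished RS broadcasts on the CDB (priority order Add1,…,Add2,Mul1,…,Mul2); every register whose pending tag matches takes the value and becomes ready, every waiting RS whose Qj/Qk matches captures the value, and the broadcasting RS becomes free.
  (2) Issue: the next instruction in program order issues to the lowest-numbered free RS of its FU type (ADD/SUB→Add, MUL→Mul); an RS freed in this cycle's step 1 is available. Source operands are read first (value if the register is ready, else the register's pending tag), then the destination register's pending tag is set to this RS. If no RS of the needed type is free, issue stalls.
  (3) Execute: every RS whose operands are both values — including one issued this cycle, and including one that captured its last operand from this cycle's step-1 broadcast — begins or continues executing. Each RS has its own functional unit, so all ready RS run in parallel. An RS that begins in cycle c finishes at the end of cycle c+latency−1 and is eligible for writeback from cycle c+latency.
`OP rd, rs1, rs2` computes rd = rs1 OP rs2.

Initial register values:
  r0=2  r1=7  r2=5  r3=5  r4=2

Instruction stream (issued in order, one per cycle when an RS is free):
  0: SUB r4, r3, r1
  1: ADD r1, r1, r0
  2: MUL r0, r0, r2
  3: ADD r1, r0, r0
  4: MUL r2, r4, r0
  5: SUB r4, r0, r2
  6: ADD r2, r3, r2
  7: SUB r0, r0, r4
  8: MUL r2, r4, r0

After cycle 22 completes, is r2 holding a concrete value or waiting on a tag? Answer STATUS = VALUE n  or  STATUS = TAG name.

STATUS = TAG Mul1

c1: issue SUB r4<-Add1 | r0:2,r1:7,r2:5,r3:5,r4:Add1
c2: issue ADD r1<-Add2 | r0:2,r1:Add2,r2:5,r3:5,r4:Add1
c3: CDB Add1=-2; issue MUL r0<-Mul1 | r0:Mul1,r1:Add2,r2:5,r3:5,r4:-2
c4: CDB Add2=9; issue ADD r1<-Add1 | r0:Mul1,r1:Add1,r2:5,r3:5,r4:-2
c5: issue MUL r2<-Mul2 | r0:Mul1,r1:Add1,r2:Mul2,r3:5,r4:-2
c6: issue SUB r4<-Add2 | r0:Mul1,r1:Add1,r2:Mul2,r3:5,r4:Add2
c7: stall | r0:Mul1,r1:Add1,r2:Mul2,r3:5,r4:Add2
c8: CDB Mul1=10; stall | r0:10,r1:Add1,r2:Mul2,r3:5,r4:Add2
c9: stall | r0:10,r1:Add1,r2:Mul2,r3:5,r4:Add2
c10: CDB Add1=20; issue ADD r2<-Add1 | r0:10,r1:20,r2:Add1,r3:5,r4:Add2
c11: stall | r0:10,r1:20,r2:Add1,r3:5,r4:Add2
c12: stall | r0:10,r1:20,r2:Add1,r3:5,r4:Add2
c13: CDB Mul2=-20; stall | r0:10,r1:20,r2:Add1,r3:5,r4:Add2
c14: stall | r0:10,r1:20,r2:Add1,r3:5,r4:Add2
c15: CDB Add1=-15; issue SUB r0<-Add1 | r0:Add1,r1:20,r2:-15,r3:5,r4:Add2
c16: CDB Add2=30; issue MUL r2<-Mul1 | r0:Add1,r1:20,r2:Mul1,r3:5,r4:30
c17: - | r0:Add1,r1:20,r2:Mul1,r3:5,r4:30
c18: CDB Add1=-20 | r0:-20,r1:20,r2:Mul1,r3:5,r4:30
c19: - | r0:-20,r1:20,r2:Mul1,r3:5,r4:30
c20: - | r0:-20,r1:20,r2:Mul1,r3:5,r4:30
c21: - | r0:-20,r1:20,r2:Mul1,r3:5,r4:30
c22: - | r0:-20,r1:20,r2:Mul1,r3:5,r4:30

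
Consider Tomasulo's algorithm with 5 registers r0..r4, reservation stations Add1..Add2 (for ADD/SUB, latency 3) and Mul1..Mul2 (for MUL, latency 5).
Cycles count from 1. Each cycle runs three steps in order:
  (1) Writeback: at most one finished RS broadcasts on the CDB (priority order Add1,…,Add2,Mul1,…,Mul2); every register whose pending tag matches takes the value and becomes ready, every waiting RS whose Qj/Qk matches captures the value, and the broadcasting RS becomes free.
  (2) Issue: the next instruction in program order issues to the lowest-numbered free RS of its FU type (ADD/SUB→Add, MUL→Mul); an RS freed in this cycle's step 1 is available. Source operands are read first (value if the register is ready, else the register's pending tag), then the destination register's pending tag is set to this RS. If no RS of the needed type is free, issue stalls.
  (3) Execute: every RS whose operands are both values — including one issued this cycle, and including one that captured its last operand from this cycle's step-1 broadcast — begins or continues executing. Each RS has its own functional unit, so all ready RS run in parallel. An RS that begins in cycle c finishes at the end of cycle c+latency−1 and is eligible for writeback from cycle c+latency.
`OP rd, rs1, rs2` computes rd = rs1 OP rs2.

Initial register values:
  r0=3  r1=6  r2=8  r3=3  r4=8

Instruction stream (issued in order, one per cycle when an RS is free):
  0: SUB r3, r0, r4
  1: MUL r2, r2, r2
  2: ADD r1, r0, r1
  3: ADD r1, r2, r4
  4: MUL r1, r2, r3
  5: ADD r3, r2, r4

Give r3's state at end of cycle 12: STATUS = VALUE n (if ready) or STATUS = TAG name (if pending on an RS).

cycle 1: issue SUB r3<-Add1 // r0:3,r1:6,r2:8,r3:Add1,r4:8
cycle 2: issue MUL r2<-Mul1 // r0:3,r1:6,r2:Mul1,r3:Add1,r4:8
cycle 3: issue ADD r1<-Add2 // r0:3,r1:Add2,r2:Mul1,r3:Add1,r4:8
cycle 4: CDB Add1=-5; issue ADD r1<-Add1 // r0:3,r1:Add1,r2:Mul1,r3:-5,r4:8
cycle 5: issue MUL r1<-Mul2 // r0:3,r1:Mul2,r2:Mul1,r3:-5,r4:8
cycle 6: CDB Add2=9; issue ADD r3<-Add2 // r0:3,r1:Mul2,r2:Mul1,r3:Add2,r4:8
cycle 7: CDB Mul1=64 // r0:3,r1:Mul2,r2:64,r3:Add2,r4:8
cycle 8: - // r0:3,r1:Mul2,r2:64,r3:Add2,r4:8
cycle 9: - // r0:3,r1:Mul2,r2:64,r3:Add2,r4:8
cycle 10: CDB Add1=72 // r0:3,r1:Mul2,r2:64,r3:Add2,r4:8
cycle 11: CDB Add2=72 // r0:3,r1:Mul2,r2:64,r3:72,r4:8
cycle 12: CDB Mul2=-320 // r0:3,r1:-320,r2:64,r3:72,r4:8

STATUS = VALUE 72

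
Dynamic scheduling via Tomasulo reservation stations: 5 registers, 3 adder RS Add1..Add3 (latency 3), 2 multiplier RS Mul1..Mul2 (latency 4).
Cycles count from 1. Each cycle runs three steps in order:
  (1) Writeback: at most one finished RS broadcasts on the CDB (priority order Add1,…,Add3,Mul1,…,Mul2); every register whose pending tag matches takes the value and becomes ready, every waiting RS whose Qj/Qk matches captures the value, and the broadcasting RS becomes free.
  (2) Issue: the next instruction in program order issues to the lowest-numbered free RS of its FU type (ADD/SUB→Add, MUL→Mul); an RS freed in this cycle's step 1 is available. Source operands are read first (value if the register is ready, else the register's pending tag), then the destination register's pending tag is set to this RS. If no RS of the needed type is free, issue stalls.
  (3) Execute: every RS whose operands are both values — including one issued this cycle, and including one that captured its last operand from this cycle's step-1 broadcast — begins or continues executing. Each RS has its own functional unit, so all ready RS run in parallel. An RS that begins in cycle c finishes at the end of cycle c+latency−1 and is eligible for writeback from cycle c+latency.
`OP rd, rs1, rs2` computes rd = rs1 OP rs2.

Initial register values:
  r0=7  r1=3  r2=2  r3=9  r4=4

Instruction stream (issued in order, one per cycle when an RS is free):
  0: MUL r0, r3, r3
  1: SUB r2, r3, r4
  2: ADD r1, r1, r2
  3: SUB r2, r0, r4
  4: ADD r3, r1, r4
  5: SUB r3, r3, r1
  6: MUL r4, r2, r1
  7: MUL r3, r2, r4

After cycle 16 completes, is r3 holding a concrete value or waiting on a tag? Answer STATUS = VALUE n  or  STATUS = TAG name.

c1: issue MUL r0<-Mul1 | r0:Mul1,r1:3,r2:2,r3:9,r4:4
c2: issue SUB r2<-Add1 | r0:Mul1,r1:3,r2:Add1,r3:9,r4:4
c3: issue ADD r1<-Add2 | r0:Mul1,r1:Add2,r2:Add1,r3:9,r4:4
c4: issue SUB r2<-Add3 | r0:Mul1,r1:Add2,r2:Add3,r3:9,r4:4
c5: CDB Add1=5; issue ADD r3<-Add1 | r0:Mul1,r1:Add2,r2:Add3,r3:Add1,r4:4
c6: CDB Mul1=81; stall | r0:81,r1:Add2,r2:Add3,r3:Add1,r4:4
c7: stall | r0:81,r1:Add2,r2:Add3,r3:Add1,r4:4
c8: CDB Add2=8; issue SUB r3<-Add2 | r0:81,r1:8,r2:Add3,r3:Add2,r4:4
c9: CDB Add3=77; issue MUL r4<-Mul1 | r0:81,r1:8,r2:77,r3:Add2,r4:Mul1
c10: issue MUL r3<-Mul2 | r0:81,r1:8,r2:77,r3:Mul2,r4:Mul1
c11: CDB Add1=12 | r0:81,r1:8,r2:77,r3:Mul2,r4:Mul1
c12: - | r0:81,r1:8,r2:77,r3:Mul2,r4:Mul1
c13: CDB Mul1=616 | r0:81,r1:8,r2:77,r3:Mul2,r4:616
c14: CDB Add2=4 | r0:81,r1:8,r2:77,r3:Mul2,r4:616
c15: - | r0:81,r1:8,r2:77,r3:Mul2,r4:616
c16: - | r0:81,r1:8,r2:77,r3:Mul2,r4:616

STATUS = TAG Mul2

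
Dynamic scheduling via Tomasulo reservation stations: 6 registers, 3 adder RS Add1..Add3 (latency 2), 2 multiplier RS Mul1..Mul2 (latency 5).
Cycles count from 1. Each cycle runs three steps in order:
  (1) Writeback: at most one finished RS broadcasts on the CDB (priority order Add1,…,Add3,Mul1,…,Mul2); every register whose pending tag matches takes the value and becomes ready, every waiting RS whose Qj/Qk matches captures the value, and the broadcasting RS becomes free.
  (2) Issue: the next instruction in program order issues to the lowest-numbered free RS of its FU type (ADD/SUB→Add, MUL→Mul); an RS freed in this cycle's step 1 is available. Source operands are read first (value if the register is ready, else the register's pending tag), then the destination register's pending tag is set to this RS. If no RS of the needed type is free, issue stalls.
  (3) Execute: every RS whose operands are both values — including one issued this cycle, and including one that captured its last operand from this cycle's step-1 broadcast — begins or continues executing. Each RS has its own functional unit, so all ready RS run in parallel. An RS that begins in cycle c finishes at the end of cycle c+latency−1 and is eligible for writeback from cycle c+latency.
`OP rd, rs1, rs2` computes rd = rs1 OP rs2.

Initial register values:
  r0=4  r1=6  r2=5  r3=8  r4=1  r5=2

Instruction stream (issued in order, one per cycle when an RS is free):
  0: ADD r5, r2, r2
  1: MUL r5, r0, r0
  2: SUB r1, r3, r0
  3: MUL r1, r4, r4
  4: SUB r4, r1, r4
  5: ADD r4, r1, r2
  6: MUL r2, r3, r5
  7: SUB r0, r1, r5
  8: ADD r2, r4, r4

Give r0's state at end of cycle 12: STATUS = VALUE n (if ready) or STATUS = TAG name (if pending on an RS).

STATUS = TAG Add3

cycle 1: issue ADD r5<-Add1 // r0:4,r1:6,r2:5,r3:8,r4:1,r5:Add1
cycle 2: issue MUL r5<-Mul1 // r0:4,r1:6,r2:5,r3:8,r4:1,r5:Mul1
cycle 3: CDB Add1=10; issue SUB r1<-Add1 // r0:4,r1:Add1,r2:5,r3:8,r4:1,r5:Mul1
cycle 4: issue MUL r1<-Mul2 // r0:4,r1:Mul2,r2:5,r3:8,r4:1,r5:Mul1
cycle 5: CDB Add1=4; issue SUB r4<-Add1 // r0:4,r1:Mul2,r2:5,r3:8,r4:Add1,r5:Mul1
cycle 6: issue ADD r4<-Add2 // r0:4,r1:Mul2,r2:5,r3:8,r4:Add2,r5:Mul1
cycle 7: CDB Mul1=16; issue MUL r2<-Mul1 // r0:4,r1:Mul2,r2:Mul1,r3:8,r4:Add2,r5:16
cycle 8: issue SUB r0<-Add3 // r0:Add3,r1:Mul2,r2:Mul1,r3:8,r4:Add2,r5:16
cycle 9: CDB Mul2=1; stall // r0:Add3,r1:1,r2:Mul1,r3:8,r4:Add2,r5:16
cycle 10: stall // r0:Add3,r1:1,r2:Mul1,r3:8,r4:Add2,r5:16
cycle 11: CDB Add1=0; issue ADD r2<-Add1 // r0:Add3,r1:1,r2:Add1,r3:8,r4:Add2,r5:16
cycle 12: CDB Add2=6 // r0:Add3,r1:1,r2:Add1,r3:8,r4:6,r5:16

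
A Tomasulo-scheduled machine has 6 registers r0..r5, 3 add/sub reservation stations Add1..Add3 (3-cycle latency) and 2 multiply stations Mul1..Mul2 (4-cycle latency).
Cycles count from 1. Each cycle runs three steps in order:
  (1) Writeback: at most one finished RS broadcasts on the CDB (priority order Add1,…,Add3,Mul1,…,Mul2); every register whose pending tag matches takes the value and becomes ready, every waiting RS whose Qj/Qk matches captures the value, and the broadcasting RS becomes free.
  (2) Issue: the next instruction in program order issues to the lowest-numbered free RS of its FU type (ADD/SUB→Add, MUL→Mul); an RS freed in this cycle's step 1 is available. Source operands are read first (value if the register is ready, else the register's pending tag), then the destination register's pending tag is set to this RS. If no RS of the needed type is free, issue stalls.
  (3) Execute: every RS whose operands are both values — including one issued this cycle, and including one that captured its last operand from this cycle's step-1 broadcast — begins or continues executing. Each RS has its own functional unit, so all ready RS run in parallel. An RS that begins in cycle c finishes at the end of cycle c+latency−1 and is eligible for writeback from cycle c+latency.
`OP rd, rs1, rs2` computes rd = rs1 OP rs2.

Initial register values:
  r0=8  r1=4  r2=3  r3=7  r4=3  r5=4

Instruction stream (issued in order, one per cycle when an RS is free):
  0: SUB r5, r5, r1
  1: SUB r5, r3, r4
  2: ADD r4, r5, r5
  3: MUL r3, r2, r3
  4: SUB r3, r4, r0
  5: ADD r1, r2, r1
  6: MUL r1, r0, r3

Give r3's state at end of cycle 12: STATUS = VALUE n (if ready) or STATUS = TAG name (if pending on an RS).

STATUS = VALUE 0

cycle 1: issue SUB r5<-Add1 // r0:8,r1:4,r2:3,r3:7,r4:3,r5:Add1
cycle 2: issue SUB r5<-Add2 // r0:8,r1:4,r2:3,r3:7,r4:3,r5:Add2
cycle 3: issue ADD r4<-Add3 // r0:8,r1:4,r2:3,r3:7,r4:Add3,r5:Add2
cycle 4: CDB Add1=0; issue MUL r3<-Mul1 // r0:8,r1:4,r2:3,r3:Mul1,r4:Add3,r5:Add2
cycle 5: CDB Add2=4; issue SUB r3<-Add1 // r0:8,r1:4,r2:3,r3:Add1,r4:Add3,r5:4
cycle 6: issue ADD r1<-Add2 // r0:8,r1:Add2,r2:3,r3:Add1,r4:Add3,r5:4
cycle 7: issue MUL r1<-Mul2 // r0:8,r1:Mul2,r2:3,r3:Add1,r4:Add3,r5:4
cycle 8: CDB Add3=8 // r0:8,r1:Mul2,r2:3,r3:Add1,r4:8,r5:4
cycle 9: CDB Add2=7 // r0:8,r1:Mul2,r2:3,r3:Add1,r4:8,r5:4
cycle 10: CDB Mul1=21 // r0:8,r1:Mul2,r2:3,r3:Add1,r4:8,r5:4
cycle 11: CDB Add1=0 // r0:8,r1:Mul2,r2:3,r3:0,r4:8,r5:4
cycle 12: - // r0:8,r1:Mul2,r2:3,r3:0,r4:8,r5:4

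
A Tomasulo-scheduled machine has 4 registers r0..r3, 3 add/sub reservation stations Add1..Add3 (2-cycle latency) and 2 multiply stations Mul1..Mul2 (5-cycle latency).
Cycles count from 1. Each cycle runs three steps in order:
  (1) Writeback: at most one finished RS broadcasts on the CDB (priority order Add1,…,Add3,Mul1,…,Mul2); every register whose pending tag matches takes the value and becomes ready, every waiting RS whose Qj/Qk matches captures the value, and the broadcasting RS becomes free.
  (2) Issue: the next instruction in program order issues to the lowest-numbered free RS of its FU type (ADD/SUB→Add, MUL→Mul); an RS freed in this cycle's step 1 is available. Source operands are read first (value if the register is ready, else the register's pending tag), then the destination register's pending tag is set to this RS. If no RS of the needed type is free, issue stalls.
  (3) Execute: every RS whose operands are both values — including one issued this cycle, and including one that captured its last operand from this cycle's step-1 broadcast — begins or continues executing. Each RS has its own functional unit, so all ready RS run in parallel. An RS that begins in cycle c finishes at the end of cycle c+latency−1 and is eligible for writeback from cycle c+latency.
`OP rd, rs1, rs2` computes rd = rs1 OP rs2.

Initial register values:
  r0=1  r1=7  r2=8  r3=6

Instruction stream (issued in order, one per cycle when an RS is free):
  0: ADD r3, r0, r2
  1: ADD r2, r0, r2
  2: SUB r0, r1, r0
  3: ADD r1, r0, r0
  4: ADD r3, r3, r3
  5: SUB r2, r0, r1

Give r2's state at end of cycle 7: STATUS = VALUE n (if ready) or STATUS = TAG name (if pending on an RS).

STATUS = TAG Add3

c1: issue ADD r3<-Add1 | r0:1,r1:7,r2:8,r3:Add1
c2: issue ADD r2<-Add2 | r0:1,r1:7,r2:Add2,r3:Add1
c3: CDB Add1=9; issue SUB r0<-Add1 | r0:Add1,r1:7,r2:Add2,r3:9
c4: CDB Add2=9; issue ADD r1<-Add2 | r0:Add1,r1:Add2,r2:9,r3:9
c5: CDB Add1=6; issue ADD r3<-Add1 | r0:6,r1:Add2,r2:9,r3:Add1
c6: issue SUB r2<-Add3 | r0:6,r1:Add2,r2:Add3,r3:Add1
c7: CDB Add1=18 | r0:6,r1:Add2,r2:Add3,r3:18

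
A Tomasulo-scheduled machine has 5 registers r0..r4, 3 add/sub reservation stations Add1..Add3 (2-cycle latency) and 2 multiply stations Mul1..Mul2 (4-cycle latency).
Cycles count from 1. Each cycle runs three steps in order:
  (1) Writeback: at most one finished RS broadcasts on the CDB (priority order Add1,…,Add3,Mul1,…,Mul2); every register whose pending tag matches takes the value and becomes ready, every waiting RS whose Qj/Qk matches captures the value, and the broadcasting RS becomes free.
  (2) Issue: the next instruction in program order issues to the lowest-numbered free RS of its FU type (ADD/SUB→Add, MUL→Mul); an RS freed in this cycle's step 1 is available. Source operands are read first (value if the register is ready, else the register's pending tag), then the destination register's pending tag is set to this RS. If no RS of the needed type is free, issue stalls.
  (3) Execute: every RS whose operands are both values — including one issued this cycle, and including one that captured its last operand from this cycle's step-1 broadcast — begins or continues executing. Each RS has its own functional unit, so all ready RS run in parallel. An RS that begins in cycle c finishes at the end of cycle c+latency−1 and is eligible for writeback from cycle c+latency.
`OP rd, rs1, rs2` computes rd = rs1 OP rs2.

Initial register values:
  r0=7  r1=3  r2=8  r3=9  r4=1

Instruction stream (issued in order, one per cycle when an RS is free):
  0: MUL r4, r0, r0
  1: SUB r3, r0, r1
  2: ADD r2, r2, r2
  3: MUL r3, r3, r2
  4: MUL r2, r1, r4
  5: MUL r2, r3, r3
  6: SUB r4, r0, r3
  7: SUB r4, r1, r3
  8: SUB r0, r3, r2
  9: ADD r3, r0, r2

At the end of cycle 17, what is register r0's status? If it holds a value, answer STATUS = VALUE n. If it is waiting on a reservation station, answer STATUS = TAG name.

STATUS = VALUE -4032

  c1: issue MUL r4<-Mul1  regs: r0:7,r1:3,r2:8,r3:9,r4:Mul1
  c2: issue SUB r3<-Add1  regs: r0:7,r1:3,r2:8,r3:Add1,r4:Mul1
  c3: issue ADD r2<-Add2  regs: r0:7,r1:3,r2:Add2,r3:Add1,r4:Mul1
  c4: CDB Add1=4; issue MUL r3<-Mul2  regs: r0:7,r1:3,r2:Add2,r3:Mul2,r4:Mul1
  c5: CDB Add2=16; stall  regs: r0:7,r1:3,r2:16,r3:Mul2,r4:Mul1
  c6: CDB Mul1=49; issue MUL r2<-Mul1  regs: r0:7,r1:3,r2:Mul1,r3:Mul2,r4:49
  c7: stall  regs: r0:7,r1:3,r2:Mul1,r3:Mul2,r4:49
  c8: stall  regs: r0:7,r1:3,r2:Mul1,r3:Mul2,r4:49
  c9: CDB Mul2=64; issue MUL r2<-Mul2  regs: r0:7,r1:3,r2:Mul2,r3:64,r4:49
  c10: CDB Mul1=147; issue SUB r4<-Add1  regs: r0:7,r1:3,r2:Mul2,r3:64,r4:Add1
  c11: issue SUB r4<-Add2  regs: r0:7,r1:3,r2:Mul2,r3:64,r4:Add2
  c12: CDB Add1=-57; issue SUB r0<-Add1  regs: r0:Add1,r1:3,r2:Mul2,r3:64,r4:Add2
  c13: CDB Add2=-61; issue ADD r3<-Add2  regs: r0:Add1,r1:3,r2:Mul2,r3:Add2,r4:-61
  c14: CDB Mul2=4096  regs: r0:Add1,r1:3,r2:4096,r3:Add2,r4:-61
  c15: -  regs: r0:Add1,r1:3,r2:4096,r3:Add2,r4:-61
  c16: CDB Add1=-4032  regs: r0:-4032,r1:3,r2:4096,r3:Add2,r4:-61
  c17: -  regs: r0:-4032,r1:3,r2:4096,r3:Add2,r4:-61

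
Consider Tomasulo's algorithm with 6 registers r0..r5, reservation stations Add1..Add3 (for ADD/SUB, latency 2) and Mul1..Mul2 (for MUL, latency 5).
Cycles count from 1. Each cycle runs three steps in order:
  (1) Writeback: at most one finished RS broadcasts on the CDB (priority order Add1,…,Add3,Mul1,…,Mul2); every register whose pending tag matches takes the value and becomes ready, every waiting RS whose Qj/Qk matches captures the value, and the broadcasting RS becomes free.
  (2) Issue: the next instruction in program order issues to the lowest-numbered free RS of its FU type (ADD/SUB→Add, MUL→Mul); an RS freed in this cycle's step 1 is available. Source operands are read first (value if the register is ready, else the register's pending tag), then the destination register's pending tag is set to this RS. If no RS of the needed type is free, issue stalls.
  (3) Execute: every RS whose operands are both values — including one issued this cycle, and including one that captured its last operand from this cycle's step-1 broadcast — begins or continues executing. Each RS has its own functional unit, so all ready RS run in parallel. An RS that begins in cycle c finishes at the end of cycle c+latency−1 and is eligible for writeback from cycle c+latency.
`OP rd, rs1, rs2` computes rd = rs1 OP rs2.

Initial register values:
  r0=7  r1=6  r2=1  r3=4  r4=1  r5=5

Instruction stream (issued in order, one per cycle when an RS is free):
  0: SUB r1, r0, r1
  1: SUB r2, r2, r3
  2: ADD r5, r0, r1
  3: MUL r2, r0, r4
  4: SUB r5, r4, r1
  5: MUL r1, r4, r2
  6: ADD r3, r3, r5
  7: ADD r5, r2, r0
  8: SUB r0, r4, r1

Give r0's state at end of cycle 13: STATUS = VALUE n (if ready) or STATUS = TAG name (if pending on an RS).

STATUS = TAG Add1

  c1: issue SUB r1<-Add1  regs: r0:7,r1:Add1,r2:1,r3:4,r4:1,r5:5
  c2: issue SUB r2<-Add2  regs: r0:7,r1:Add1,r2:Add2,r3:4,r4:1,r5:5
  c3: CDB Add1=1; issue ADD r5<-Add1  regs: r0:7,r1:1,r2:Add2,r3:4,r4:1,r5:Add1
  c4: CDB Add2=-3; issue MUL r2<-Mul1  regs: r0:7,r1:1,r2:Mul1,r3:4,r4:1,r5:Add1
  c5: CDB Add1=8; issue SUB r5<-Add1  regs: r0:7,r1:1,r2:Mul1,r3:4,r4:1,r5:Add1
  c6: issue MUL r1<-Mul2  regs: r0:7,r1:Mul2,r2:Mul1,r3:4,r4:1,r5:Add1
  c7: CDB Add1=0; issue ADD r3<-Add1  regs: r0:7,r1:Mul2,r2:Mul1,r3:Add1,r4:1,r5:0
  c8: issue ADD r5<-Add2  regs: r0:7,r1:Mul2,r2:Mul1,r3:Add1,r4:1,r5:Add2
  c9: CDB Add1=4; issue SUB r0<-Add1  regs: r0:Add1,r1:Mul2,r2:Mul1,r3:4,r4:1,r5:Add2
  c10: CDB Mul1=7  regs: r0:Add1,r1:Mul2,r2:7,r3:4,r4:1,r5:Add2
  c11: -  regs: r0:Add1,r1:Mul2,r2:7,r3:4,r4:1,r5:Add2
  c12: CDB Add2=14  regs: r0:Add1,r1:Mul2,r2:7,r3:4,r4:1,r5:14
  c13: -  regs: r0:Add1,r1:Mul2,r2:7,r3:4,r4:1,r5:14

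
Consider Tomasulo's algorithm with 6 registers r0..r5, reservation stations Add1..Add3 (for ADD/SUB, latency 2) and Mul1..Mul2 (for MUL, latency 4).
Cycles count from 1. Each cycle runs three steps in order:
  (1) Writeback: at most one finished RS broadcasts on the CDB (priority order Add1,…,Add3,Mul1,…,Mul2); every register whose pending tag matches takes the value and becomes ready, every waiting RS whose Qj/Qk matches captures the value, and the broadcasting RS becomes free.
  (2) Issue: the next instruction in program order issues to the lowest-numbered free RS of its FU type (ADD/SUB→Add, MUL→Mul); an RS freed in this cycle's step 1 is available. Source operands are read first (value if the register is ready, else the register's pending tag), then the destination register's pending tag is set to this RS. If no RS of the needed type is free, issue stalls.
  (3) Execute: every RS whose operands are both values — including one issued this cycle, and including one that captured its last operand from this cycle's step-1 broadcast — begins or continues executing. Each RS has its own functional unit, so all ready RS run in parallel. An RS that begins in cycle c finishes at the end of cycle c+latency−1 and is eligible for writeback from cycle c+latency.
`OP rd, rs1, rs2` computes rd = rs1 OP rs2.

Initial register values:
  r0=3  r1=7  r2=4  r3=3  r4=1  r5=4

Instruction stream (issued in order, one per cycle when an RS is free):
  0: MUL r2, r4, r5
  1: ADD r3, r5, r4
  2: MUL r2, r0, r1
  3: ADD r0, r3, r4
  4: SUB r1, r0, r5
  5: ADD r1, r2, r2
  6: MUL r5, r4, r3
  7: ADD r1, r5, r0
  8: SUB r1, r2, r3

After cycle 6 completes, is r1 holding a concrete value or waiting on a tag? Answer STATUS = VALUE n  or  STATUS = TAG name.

  c1: issue MUL r2<-Mul1  regs: r0:3,r1:7,r2:Mul1,r3:3,r4:1,r5:4
  c2: issue ADD r3<-Add1  regs: r0:3,r1:7,r2:Mul1,r3:Add1,r4:1,r5:4
  c3: issue MUL r2<-Mul2  regs: r0:3,r1:7,r2:Mul2,r3:Add1,r4:1,r5:4
  c4: CDB Add1=5; issue ADD r0<-Add1  regs: r0:Add1,r1:7,r2:Mul2,r3:5,r4:1,r5:4
  c5: CDB Mul1=4; issue SUB r1<-Add2  regs: r0:Add1,r1:Add2,r2:Mul2,r3:5,r4:1,r5:4
  c6: CDB Add1=6; issue ADD r1<-Add1  regs: r0:6,r1:Add1,r2:Mul2,r3:5,r4:1,r5:4

STATUS = TAG Add1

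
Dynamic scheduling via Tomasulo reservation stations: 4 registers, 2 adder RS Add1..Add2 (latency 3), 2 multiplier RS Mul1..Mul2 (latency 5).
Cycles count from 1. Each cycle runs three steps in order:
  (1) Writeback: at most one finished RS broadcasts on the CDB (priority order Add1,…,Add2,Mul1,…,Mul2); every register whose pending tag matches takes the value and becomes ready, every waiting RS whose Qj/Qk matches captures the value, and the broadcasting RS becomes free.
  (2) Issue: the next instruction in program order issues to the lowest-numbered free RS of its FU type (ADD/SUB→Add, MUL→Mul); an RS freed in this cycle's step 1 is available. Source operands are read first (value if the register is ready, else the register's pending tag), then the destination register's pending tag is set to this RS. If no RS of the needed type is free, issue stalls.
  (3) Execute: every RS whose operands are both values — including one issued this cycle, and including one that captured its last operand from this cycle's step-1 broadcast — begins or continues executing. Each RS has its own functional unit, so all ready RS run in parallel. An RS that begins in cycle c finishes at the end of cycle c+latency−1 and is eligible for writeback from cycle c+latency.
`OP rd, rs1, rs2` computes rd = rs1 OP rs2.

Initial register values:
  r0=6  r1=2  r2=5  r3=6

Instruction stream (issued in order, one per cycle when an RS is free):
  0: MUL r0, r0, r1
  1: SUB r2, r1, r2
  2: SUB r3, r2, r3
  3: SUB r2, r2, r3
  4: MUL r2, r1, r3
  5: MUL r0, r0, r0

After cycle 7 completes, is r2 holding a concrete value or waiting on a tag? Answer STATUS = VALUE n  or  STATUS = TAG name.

c1: issue MUL r0<-Mul1 | r0:Mul1,r1:2,r2:5,r3:6
c2: issue SUB r2<-Add1 | r0:Mul1,r1:2,r2:Add1,r3:6
c3: issue SUB r3<-Add2 | r0:Mul1,r1:2,r2:Add1,r3:Add2
c4: stall | r0:Mul1,r1:2,r2:Add1,r3:Add2
c5: CDB Add1=-3; issue SUB r2<-Add1 | r0:Mul1,r1:2,r2:Add1,r3:Add2
c6: CDB Mul1=12; issue MUL r2<-Mul1 | r0:12,r1:2,r2:Mul1,r3:Add2
c7: issue MUL r0<-Mul2 | r0:Mul2,r1:2,r2:Mul1,r3:Add2

STATUS = TAG Mul1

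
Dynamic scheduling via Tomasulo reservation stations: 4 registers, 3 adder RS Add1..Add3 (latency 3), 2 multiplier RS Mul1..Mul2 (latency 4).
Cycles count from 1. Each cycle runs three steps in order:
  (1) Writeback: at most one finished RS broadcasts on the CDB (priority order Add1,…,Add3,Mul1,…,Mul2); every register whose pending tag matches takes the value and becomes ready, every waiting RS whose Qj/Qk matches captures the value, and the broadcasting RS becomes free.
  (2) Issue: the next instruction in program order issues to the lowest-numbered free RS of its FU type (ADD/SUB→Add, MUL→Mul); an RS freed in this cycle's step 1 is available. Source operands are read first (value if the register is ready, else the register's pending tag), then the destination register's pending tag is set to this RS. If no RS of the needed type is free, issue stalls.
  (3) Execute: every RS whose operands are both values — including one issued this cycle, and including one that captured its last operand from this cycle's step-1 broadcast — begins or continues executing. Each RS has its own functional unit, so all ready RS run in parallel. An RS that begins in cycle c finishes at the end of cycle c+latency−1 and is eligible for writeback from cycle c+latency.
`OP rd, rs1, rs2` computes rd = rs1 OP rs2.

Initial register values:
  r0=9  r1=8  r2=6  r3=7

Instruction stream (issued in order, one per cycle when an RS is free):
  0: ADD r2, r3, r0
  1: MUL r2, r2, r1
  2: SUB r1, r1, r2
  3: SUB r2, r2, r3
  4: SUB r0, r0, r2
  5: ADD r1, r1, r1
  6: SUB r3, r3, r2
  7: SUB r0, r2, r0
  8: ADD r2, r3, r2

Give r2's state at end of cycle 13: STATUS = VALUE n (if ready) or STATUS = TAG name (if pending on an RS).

STATUS = VALUE 121

cycle 1: issue ADD r2<-Add1 // r0:9,r1:8,r2:Add1,r3:7
cycle 2: issue MUL r2<-Mul1 // r0:9,r1:8,r2:Mul1,r3:7
cycle 3: issue SUB r1<-Add2 // r0:9,r1:Add2,r2:Mul1,r3:7
cycle 4: CDB Add1=16; issue SUB r2<-Add1 // r0:9,r1:Add2,r2:Add1,r3:7
cycle 5: issue SUB r0<-Add3 // r0:Add3,r1:Add2,r2:Add1,r3:7
cycle 6: stall // r0:Add3,r1:Add2,r2:Add1,r3:7
cycle 7: stall // r0:Add3,r1:Add2,r2:Add1,r3:7
cycle 8: CDB Mul1=128; stall // r0:Add3,r1:Add2,r2:Add1,r3:7
cycle 9: stall // r0:Add3,r1:Add2,r2:Add1,r3:7
cycle 10: stall // r0:Add3,r1:Add2,r2:Add1,r3:7
cycle 11: CDB Add1=121; issue ADD r1<-Add1 // r0:Add3,r1:Add1,r2:121,r3:7
cycle 12: CDB Add2=-120; issue SUB r3<-Add2 // r0:Add3,r1:Add1,r2:121,r3:Add2
cycle 13: stall // r0:Add3,r1:Add1,r2:121,r3:Add2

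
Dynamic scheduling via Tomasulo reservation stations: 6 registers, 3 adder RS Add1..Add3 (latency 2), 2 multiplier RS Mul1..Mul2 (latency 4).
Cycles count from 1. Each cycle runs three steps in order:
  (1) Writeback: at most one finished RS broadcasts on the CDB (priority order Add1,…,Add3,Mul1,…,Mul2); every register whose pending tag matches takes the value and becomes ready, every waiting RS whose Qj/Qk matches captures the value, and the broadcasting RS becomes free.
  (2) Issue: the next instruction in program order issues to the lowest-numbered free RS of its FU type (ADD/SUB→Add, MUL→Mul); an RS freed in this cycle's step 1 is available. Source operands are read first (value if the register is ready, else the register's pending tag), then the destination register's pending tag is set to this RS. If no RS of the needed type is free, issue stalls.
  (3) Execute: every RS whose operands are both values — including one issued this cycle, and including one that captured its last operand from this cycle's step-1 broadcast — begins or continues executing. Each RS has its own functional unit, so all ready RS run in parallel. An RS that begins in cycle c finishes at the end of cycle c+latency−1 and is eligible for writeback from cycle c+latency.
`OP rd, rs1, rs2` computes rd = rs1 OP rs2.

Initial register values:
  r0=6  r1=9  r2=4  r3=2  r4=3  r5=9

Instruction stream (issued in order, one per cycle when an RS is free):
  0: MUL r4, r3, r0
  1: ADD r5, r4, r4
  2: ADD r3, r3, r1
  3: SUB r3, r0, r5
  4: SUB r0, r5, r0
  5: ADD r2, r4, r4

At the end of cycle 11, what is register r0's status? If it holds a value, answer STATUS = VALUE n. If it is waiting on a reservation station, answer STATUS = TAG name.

  c1: issue MUL r4<-Mul1  regs: r0:6,r1:9,r2:4,r3:2,r4:Mul1,r5:9
  c2: issue ADD r5<-Add1  regs: r0:6,r1:9,r2:4,r3:2,r4:Mul1,r5:Add1
  c3: issue ADD r3<-Add2  regs: r0:6,r1:9,r2:4,r3:Add2,r4:Mul1,r5:Add1
  c4: issue SUB r3<-Add3  regs: r0:6,r1:9,r2:4,r3:Add3,r4:Mul1,r5:Add1
  c5: CDB Add2=11; issue SUB r0<-Add2  regs: r0:Add2,r1:9,r2:4,r3:Add3,r4:Mul1,r5:Add1
  c6: CDB Mul1=12; stall  regs: r0:Add2,r1:9,r2:4,r3:Add3,r4:12,r5:Add1
  c7: stall  regs: r0:Add2,r1:9,r2:4,r3:Add3,r4:12,r5:Add1
  c8: CDB Add1=24; issue ADD r2<-Add1  regs: r0:Add2,r1:9,r2:Add1,r3:Add3,r4:12,r5:24
  c9: -  regs: r0:Add2,r1:9,r2:Add1,r3:Add3,r4:12,r5:24
  c10: CDB Add1=24  regs: r0:Add2,r1:9,r2:24,r3:Add3,r4:12,r5:24
  c11: CDB Add2=18  regs: r0:18,r1:9,r2:24,r3:Add3,r4:12,r5:24

STATUS = VALUE 18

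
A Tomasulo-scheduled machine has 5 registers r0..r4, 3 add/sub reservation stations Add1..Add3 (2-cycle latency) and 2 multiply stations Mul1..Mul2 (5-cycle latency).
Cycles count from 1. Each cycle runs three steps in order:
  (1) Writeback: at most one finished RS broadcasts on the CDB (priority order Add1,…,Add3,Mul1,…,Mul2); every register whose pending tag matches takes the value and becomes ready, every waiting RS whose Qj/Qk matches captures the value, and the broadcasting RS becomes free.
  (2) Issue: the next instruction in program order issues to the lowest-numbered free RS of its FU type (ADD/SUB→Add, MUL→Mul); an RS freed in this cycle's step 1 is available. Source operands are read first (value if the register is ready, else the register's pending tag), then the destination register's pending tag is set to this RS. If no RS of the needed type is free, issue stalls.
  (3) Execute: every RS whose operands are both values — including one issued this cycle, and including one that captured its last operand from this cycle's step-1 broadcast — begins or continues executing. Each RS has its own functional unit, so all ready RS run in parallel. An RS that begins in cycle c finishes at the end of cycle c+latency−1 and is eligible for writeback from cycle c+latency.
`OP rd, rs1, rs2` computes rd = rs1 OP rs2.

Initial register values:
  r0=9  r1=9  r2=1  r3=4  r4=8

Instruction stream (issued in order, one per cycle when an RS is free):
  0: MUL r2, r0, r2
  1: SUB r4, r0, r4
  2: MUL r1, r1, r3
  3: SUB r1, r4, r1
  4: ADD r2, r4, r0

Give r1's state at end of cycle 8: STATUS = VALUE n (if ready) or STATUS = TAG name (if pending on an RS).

STATUS = TAG Add1

  c1: issue MUL r2<-Mul1  regs: r0:9,r1:9,r2:Mul1,r3:4,r4:8
  c2: issue SUB r4<-Add1  regs: r0:9,r1:9,r2:Mul1,r3:4,r4:Add1
  c3: issue MUL r1<-Mul2  regs: r0:9,r1:Mul2,r2:Mul1,r3:4,r4:Add1
  c4: CDB Add1=1; issue SUB r1<-Add1  regs: r0:9,r1:Add1,r2:Mul1,r3:4,r4:1
  c5: issue ADD r2<-Add2  regs: r0:9,r1:Add1,r2:Add2,r3:4,r4:1
  c6: CDB Mul1=9  regs: r0:9,r1:Add1,r2:Add2,r3:4,r4:1
  c7: CDB Add2=10  regs: r0:9,r1:Add1,r2:10,r3:4,r4:1
  c8: CDB Mul2=36  regs: r0:9,r1:Add1,r2:10,r3:4,r4:1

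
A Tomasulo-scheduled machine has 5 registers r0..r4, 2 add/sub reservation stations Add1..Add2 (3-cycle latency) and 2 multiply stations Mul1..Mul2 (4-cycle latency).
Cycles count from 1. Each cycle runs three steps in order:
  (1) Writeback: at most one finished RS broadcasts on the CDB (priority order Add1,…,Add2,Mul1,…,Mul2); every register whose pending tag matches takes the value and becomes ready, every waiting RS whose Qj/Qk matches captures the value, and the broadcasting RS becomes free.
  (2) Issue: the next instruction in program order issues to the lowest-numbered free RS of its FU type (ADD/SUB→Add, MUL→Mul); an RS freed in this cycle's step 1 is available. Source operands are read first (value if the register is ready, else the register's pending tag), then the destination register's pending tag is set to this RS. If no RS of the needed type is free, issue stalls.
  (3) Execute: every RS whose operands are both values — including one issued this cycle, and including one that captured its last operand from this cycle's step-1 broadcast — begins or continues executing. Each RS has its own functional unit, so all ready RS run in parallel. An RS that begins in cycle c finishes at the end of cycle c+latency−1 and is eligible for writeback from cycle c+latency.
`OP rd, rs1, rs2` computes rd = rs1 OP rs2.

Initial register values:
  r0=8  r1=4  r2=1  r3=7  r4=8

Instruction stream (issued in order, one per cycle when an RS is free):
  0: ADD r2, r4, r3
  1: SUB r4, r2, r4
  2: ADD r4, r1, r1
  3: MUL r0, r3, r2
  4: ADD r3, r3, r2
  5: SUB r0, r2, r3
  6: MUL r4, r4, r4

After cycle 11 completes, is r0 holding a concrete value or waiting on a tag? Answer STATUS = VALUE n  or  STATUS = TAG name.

c1: issue ADD r2<-Add1 | r0:8,r1:4,r2:Add1,r3:7,r4:8
c2: issue SUB r4<-Add2 | r0:8,r1:4,r2:Add1,r3:7,r4:Add2
c3: stall | r0:8,r1:4,r2:Add1,r3:7,r4:Add2
c4: CDB Add1=15; issue ADD r4<-Add1 | r0:8,r1:4,r2:15,r3:7,r4:Add1
c5: issue MUL r0<-Mul1 | r0:Mul1,r1:4,r2:15,r3:7,r4:Add1
c6: stall | r0:Mul1,r1:4,r2:15,r3:7,r4:Add1
c7: CDB Add1=8; issue ADD r3<-Add1 | r0:Mul1,r1:4,r2:15,r3:Add1,r4:8
c8: CDB Add2=7; issue SUB r0<-Add2 | r0:Add2,r1:4,r2:15,r3:Add1,r4:8
c9: CDB Mul1=105; issue MUL r4<-Mul1 | r0:Add2,r1:4,r2:15,r3:Add1,r4:Mul1
c10: CDB Add1=22 | r0:Add2,r1:4,r2:15,r3:22,r4:Mul1
c11: - | r0:Add2,r1:4,r2:15,r3:22,r4:Mul1

STATUS = TAG Add2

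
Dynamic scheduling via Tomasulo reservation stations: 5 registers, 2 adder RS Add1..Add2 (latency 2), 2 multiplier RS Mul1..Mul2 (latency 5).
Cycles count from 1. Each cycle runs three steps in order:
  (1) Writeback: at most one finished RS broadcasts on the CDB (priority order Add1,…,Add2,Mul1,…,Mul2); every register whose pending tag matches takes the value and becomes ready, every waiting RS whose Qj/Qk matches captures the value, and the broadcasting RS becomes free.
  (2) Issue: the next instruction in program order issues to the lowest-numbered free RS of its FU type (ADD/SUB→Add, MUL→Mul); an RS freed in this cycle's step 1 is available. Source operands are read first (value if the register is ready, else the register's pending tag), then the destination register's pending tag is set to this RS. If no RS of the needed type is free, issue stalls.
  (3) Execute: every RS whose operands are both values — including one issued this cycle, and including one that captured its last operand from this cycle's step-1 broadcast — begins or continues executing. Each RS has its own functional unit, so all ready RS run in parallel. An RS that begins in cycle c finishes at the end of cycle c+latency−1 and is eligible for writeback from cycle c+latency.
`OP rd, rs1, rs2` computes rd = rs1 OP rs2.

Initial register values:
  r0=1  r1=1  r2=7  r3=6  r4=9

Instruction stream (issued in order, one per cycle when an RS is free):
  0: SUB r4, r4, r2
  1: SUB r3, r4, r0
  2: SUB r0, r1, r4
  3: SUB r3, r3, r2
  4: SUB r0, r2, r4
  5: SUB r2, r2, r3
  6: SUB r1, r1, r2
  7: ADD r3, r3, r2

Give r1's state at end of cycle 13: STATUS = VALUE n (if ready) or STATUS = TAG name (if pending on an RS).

c1: issue SUB r4<-Add1 | r0:1,r1:1,r2:7,r3:6,r4:Add1
c2: issue SUB r3<-Add2 | r0:1,r1:1,r2:7,r3:Add2,r4:Add1
c3: CDB Add1=2; issue SUB r0<-Add1 | r0:Add1,r1:1,r2:7,r3:Add2,r4:2
c4: stall | r0:Add1,r1:1,r2:7,r3:Add2,r4:2
c5: CDB Add1=-1; issue SUB r3<-Add1 | r0:-1,r1:1,r2:7,r3:Add1,r4:2
c6: CDB Add2=1; issue SUB r0<-Add2 | r0:Add2,r1:1,r2:7,r3:Add1,r4:2
c7: stall | r0:Add2,r1:1,r2:7,r3:Add1,r4:2
c8: CDB Add1=-6; issue SUB r2<-Add1 | r0:Add2,r1:1,r2:Add1,r3:-6,r4:2
c9: CDB Add2=5; issue SUB r1<-Add2 | r0:5,r1:Add2,r2:Add1,r3:-6,r4:2
c10: CDB Add1=13; issue ADD r3<-Add1 | r0:5,r1:Add2,r2:13,r3:Add1,r4:2
c11: - | r0:5,r1:Add2,r2:13,r3:Add1,r4:2
c12: CDB Add1=7 | r0:5,r1:Add2,r2:13,r3:7,r4:2
c13: CDB Add2=-12 | r0:5,r1:-12,r2:13,r3:7,r4:2

STATUS = VALUE -12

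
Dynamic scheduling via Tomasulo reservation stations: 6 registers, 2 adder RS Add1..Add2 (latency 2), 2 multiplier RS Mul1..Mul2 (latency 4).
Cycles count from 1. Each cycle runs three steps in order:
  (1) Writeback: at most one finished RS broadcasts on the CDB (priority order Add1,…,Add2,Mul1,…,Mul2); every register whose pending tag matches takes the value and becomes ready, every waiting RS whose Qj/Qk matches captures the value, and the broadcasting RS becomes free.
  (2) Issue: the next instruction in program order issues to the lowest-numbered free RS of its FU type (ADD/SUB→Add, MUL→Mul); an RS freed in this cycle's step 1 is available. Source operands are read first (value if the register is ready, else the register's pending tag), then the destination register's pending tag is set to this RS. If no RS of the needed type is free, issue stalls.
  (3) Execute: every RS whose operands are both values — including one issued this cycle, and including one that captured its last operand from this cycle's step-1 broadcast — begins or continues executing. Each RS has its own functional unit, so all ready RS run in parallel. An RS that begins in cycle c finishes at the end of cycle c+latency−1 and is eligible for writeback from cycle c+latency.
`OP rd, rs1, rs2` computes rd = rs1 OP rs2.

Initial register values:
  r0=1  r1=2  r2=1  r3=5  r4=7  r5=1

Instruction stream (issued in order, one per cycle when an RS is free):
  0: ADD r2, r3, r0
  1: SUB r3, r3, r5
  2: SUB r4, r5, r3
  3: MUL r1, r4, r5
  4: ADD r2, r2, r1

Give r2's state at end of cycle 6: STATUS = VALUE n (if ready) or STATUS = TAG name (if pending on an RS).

  c1: issue ADD r2<-Add1  regs: r0:1,r1:2,r2:Add1,r3:5,r4:7,r5:1
  c2: issue SUB r3<-Add2  regs: r0:1,r1:2,r2:Add1,r3:Add2,r4:7,r5:1
  c3: CDB Add1=6; issue SUB r4<-Add1  regs: r0:1,r1:2,r2:6,r3:Add2,r4:Add1,r5:1
  c4: CDB Add2=4; issue MUL r1<-Mul1  regs: r0:1,r1:Mul1,r2:6,r3:4,r4:Add1,r5:1
  c5: issue ADD r2<-Add2  regs: r0:1,r1:Mul1,r2:Add2,r3:4,r4:Add1,r5:1
  c6: CDB Add1=-3  regs: r0:1,r1:Mul1,r2:Add2,r3:4,r4:-3,r5:1

STATUS = TAG Add2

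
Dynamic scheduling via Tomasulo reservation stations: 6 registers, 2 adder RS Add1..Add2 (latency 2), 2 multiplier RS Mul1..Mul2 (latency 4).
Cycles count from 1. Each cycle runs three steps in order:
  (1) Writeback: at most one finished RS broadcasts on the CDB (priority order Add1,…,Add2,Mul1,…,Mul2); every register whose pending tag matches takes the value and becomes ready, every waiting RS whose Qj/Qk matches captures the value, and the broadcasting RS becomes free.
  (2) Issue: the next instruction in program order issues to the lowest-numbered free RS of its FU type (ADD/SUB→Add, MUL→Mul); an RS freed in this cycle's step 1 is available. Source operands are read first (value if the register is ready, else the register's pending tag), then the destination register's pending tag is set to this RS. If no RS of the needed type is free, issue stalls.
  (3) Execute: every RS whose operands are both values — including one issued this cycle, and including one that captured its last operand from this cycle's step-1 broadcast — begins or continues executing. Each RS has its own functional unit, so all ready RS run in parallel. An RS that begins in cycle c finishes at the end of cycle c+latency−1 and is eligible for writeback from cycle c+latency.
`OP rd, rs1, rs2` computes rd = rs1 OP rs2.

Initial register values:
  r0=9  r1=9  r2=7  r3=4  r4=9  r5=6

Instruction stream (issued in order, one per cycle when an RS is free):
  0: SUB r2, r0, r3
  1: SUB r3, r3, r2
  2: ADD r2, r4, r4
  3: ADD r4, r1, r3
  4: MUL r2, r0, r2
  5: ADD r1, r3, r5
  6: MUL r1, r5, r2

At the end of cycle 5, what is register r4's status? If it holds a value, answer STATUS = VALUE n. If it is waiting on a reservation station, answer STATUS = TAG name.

STATUS = TAG Add1

c1: issue SUB r2<-Add1 | r0:9,r1:9,r2:Add1,r3:4,r4:9,r5:6
c2: issue SUB r3<-Add2 | r0:9,r1:9,r2:Add1,r3:Add2,r4:9,r5:6
c3: CDB Add1=5; issue ADD r2<-Add1 | r0:9,r1:9,r2:Add1,r3:Add2,r4:9,r5:6
c4: stall | r0:9,r1:9,r2:Add1,r3:Add2,r4:9,r5:6
c5: CDB Add1=18; issue ADD r4<-Add1 | r0:9,r1:9,r2:18,r3:Add2,r4:Add1,r5:6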